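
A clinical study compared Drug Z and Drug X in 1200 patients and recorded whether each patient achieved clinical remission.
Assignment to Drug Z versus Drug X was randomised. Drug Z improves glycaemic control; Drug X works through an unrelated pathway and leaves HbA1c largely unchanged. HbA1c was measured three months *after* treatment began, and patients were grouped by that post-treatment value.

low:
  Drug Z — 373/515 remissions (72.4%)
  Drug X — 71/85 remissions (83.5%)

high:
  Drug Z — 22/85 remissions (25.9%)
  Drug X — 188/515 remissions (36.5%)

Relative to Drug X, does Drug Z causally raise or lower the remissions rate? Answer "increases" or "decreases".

The stratified and pooled comparisons disagree (Drug X wins within each HbA1c; Drug Z wins overall), so the answer turns on the causal role of HbA1c.
HbA1c lies on the pathway drug → HbA1c → outcome, so adjusting for it blocks the indirect effect. For the total causal effect of drug, use the unadjusted pooled rates.
Pooled: Drug Z 65.8% vs Drug X 43.2%; Drug Z is higher overall.

increases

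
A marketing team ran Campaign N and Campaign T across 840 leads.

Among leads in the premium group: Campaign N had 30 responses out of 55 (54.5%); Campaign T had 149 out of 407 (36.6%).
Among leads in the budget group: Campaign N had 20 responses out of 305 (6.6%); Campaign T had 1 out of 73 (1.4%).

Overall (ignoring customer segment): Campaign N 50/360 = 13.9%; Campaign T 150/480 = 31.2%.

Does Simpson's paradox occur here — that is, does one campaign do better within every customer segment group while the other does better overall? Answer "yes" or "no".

Within each customer segment level (premium 54.5% vs 36.6%; budget 6.6% vs 1.4%), Campaign N has the higher rate every time. Pooled: 13.9% vs 31.2% — Campaign T has the higher rate overall. The two comparisons disagree.

yes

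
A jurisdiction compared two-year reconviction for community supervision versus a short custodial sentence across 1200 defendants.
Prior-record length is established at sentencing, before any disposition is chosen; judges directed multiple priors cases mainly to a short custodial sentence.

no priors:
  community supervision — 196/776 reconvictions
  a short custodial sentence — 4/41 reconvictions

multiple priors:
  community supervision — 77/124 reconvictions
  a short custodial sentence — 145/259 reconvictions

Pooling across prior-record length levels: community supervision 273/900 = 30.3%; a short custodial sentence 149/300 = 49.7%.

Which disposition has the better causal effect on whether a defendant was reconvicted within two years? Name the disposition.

The imbalance in prior-record length arose from how defendants were allocated, not from anything the disposition did; and prior-record length independently affects the outcome. The pooled gap is confounded — condition on prior-record length.
Within each level — no priors: 25.3% vs 9.8%; multiple priors: 62.1% vs 56.0% — a short custodial sentence is lower every time.

a short custodial sentence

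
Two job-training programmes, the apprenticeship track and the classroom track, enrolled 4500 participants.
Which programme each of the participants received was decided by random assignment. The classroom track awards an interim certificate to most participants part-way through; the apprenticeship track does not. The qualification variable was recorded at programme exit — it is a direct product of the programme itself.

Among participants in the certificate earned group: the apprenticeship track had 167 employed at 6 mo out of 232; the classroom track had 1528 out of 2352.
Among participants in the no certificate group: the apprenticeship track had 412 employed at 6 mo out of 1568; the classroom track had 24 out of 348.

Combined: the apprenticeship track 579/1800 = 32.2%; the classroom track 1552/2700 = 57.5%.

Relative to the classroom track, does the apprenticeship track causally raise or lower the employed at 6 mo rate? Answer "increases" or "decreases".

decreases

The stratified and pooled comparisons disagree (the apprenticeship track wins within each qualification attained during the programme; the classroom track wins overall), so the answer turns on the causal role of qualification attained during the programme.
Qualification attained during the programme here is a post-treatment variable shaped by the programme; conditioning on it would introduce bias rather than remove it. The overall comparison is the causal one.
Pooled: the apprenticeship track 32.2% vs the classroom track 57.5%; the classroom track is higher overall.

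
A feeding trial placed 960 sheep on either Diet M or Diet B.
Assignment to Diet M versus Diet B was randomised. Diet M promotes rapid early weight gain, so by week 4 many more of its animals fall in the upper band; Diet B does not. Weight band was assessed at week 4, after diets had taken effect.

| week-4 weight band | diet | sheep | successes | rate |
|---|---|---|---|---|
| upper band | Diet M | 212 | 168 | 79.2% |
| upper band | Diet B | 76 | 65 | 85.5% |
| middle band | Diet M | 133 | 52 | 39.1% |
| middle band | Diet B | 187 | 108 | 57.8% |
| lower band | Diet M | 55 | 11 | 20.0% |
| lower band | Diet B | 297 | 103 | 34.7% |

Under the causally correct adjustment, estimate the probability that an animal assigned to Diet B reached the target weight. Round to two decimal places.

0.49

Diet B is higher inside every week-4 weight band stratum but Diet M is higher in aggregate. Whether to stratify depends on how week-4 weight band relates to the diet.
The distribution of week-4 weight band is itself part of what the diet does — it is an intermediate outcome. Holding it fixed would remove that part of the effect; the total effect is the pooled difference.
So P(outcome | do(Diet B)) is just the pooled rate for Diet B: 276/560 = 0.493.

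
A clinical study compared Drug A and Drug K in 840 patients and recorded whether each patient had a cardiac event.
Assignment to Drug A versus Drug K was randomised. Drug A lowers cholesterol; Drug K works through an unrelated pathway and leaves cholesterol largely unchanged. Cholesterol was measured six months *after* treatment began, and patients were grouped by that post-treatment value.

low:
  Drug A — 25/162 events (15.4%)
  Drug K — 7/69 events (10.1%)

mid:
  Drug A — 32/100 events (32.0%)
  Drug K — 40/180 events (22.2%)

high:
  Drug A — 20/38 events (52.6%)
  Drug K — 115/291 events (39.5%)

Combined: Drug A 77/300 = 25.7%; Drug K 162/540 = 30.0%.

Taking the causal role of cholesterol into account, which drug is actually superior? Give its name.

Drug A

The stratified and pooled comparisons disagree (Drug K wins within each cholesterol; Drug A wins overall), so the answer turns on the causal role of cholesterol.
Cholesterol is downstream of the drug. One should not condition on a consequence of treatment, so the overall rates are the right comparison.
Pooled: Drug A 25.7% vs Drug K 30.0%; Drug A is lower overall.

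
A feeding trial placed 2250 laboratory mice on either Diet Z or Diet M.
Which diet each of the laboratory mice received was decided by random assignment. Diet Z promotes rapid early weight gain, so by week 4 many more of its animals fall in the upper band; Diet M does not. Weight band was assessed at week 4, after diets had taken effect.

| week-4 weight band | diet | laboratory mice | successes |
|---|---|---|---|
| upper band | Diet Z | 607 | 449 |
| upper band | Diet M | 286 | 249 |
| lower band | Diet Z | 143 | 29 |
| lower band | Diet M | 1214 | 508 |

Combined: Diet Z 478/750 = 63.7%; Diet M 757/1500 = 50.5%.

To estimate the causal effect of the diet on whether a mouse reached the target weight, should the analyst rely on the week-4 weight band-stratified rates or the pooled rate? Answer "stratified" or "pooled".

Week-4 weight band is recorded after the diet and is itself shifted by it — it sits on the causal path from diet to outcome. Conditioning on a mediator would strip out part of the effect we want; the pooled comparison gives the total causal effect.
Pooled: Diet Z 63.7% vs Diet M 50.5%; Diet Z is higher overall.

pooled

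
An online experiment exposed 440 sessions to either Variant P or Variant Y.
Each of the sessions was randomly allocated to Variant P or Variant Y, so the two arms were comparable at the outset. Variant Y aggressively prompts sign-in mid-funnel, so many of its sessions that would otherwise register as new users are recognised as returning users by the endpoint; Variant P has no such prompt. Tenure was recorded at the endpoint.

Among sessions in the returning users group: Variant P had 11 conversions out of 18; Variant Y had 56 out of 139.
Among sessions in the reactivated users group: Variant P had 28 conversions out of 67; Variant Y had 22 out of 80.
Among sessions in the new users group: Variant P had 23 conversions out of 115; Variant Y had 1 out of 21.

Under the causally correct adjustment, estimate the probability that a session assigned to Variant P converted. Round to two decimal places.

0.31

User tenure is recorded after the variant and is itself shifted by it — it sits on the causal path from variant to outcome. Conditioning on a mediator would strip out part of the effect we want; the pooled comparison gives the total causal effect.
So P(outcome | do(Variant P)) is just the pooled rate for Variant P: 62/200 = 0.310.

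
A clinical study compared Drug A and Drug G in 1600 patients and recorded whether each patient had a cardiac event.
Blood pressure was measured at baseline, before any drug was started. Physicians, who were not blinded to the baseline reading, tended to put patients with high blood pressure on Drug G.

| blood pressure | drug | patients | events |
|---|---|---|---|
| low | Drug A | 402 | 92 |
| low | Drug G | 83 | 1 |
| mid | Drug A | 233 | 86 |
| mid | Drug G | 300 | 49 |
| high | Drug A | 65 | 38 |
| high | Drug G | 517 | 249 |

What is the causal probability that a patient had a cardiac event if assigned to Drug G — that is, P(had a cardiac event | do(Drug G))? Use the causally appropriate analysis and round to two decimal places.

0.23

Drug G is lower inside every blood pressure stratum but Drug A is lower in aggregate. Whether to stratify depends on how blood pressure relates to the drug.
Here blood pressure is a common cause — it drives both which drug a case falls under and the outcome. The crude comparison mixes populations; the stratum-specific rates are the causally relevant ones.
Standardising Drug G to the population blood pressure mix: 0.303·1/83 + 0.333·49/300 + 0.364·249/517 = 0.233.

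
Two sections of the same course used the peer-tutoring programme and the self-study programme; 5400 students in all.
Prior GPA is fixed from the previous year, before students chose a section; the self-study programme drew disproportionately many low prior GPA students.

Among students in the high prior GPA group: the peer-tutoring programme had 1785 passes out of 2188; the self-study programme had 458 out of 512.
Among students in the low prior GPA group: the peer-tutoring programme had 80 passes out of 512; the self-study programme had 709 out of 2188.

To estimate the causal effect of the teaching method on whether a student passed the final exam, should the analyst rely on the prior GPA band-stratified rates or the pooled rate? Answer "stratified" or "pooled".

Since prior GPA band is a pre-existing factor (not a product of the teaching method) and it affects the outcome on its own, it is a confounder. The stratified rates, not the pooled rate, identify the causal effect.
Within each level — high prior GPA: 81.6% vs 89.5%; low prior GPA: 15.6% vs 32.4% — the self-study programme is higher every time.

stratified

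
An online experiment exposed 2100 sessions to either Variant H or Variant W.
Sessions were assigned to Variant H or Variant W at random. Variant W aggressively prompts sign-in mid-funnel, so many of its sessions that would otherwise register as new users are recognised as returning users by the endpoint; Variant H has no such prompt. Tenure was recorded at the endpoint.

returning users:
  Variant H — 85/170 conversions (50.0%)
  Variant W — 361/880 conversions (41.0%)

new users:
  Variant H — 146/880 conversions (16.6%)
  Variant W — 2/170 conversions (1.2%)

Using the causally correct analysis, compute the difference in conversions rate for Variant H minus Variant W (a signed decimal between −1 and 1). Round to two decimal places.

-0.13

User tenure here is a post-treatment variable shaped by the variant; conditioning on it would introduce bias rather than remove it. The overall comparison is the causal one.
The causal difference is the pooled difference: 0.220 − 0.346 = -0.126.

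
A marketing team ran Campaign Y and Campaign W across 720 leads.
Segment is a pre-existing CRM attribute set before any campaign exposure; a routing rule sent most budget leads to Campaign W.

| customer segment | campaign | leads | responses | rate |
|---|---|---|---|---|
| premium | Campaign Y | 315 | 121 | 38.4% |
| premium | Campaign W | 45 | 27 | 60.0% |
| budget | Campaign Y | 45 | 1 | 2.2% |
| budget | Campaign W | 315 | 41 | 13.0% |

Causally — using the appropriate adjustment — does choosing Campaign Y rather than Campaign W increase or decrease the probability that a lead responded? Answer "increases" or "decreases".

Within every customer segment level Campaign W has the higher rate, yet pooled Campaign Y does — Simpson's reversal.
Customer segment differs across campaigns for reasons unrelated to any effect of the campaign itself, and it separately predicts the outcome — a classic confounder. We must compare within customer segment levels.
Within each level — premium: 38.4% vs 60.0%; budget: 2.2% vs 13.0% — Campaign W is higher every time.

decreases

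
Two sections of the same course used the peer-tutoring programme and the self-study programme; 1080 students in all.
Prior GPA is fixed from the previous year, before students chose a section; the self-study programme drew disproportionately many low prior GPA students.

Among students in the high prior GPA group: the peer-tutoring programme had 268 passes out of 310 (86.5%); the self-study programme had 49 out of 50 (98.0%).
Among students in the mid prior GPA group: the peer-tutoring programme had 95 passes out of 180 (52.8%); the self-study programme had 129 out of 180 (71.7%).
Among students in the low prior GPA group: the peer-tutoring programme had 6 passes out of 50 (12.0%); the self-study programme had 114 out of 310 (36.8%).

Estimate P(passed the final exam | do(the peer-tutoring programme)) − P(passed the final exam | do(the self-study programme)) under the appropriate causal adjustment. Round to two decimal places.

Here prior GPA band is a common cause — it drives both which teaching method a case falls under and the outcome. The crude comparison mixes populations; the stratum-specific rates are the causally relevant ones.
Adjusting over the population distribution of prior GPA band: 0.333·(0.865−0.980) + 0.333·(0.528−0.717) + 0.333·(0.120−0.368) = -0.184.

-0.18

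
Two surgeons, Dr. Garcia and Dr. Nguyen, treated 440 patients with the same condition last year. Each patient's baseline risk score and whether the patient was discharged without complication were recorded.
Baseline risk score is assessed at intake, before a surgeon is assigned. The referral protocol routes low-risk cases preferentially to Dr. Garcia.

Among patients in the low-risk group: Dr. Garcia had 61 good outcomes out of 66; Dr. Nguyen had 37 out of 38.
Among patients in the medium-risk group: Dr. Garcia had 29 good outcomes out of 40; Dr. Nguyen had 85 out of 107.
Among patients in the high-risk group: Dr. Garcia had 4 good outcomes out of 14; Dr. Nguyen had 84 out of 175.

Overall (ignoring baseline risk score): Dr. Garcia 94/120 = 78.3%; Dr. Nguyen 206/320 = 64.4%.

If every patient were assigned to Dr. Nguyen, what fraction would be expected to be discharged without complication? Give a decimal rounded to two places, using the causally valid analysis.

0.70

The imbalance in baseline risk score arose from how patients were allocated, not from anything the surgeon did; and baseline risk score independently affects the outcome. The pooled gap is confounded — condition on baseline risk score.
Standardising Dr. Nguyen to the population baseline risk score mix: 0.236·37/38 + 0.334·85/107 + 0.430·84/175 = 0.702.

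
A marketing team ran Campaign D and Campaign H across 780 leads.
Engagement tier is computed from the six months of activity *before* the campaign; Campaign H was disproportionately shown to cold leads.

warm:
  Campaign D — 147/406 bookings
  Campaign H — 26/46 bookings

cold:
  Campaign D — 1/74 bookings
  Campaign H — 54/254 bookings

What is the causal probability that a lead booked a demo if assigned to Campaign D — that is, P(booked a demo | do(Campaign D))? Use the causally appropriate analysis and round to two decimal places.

0.22

Within every engagement tier level Campaign H has the higher rate, yet pooled Campaign D does — Simpson's reversal.
Since engagement tier is a pre-existing factor (not a product of the campaign) and it affects the outcome on its own, it is a confounder. The stratified rates, not the pooled rate, identify the causal effect.
Standardising Campaign D to the population engagement tier mix: 0.579·147/406 + 0.421·1/74 = 0.215.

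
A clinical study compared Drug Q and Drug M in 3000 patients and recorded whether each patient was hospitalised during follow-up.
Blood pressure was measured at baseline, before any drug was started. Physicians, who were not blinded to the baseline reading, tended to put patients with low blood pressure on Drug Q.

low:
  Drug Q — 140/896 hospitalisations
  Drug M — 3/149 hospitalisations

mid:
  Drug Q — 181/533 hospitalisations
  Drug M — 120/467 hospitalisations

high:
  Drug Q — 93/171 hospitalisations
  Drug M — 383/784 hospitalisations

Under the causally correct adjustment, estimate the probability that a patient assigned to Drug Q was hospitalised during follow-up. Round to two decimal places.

0.34

The imbalance in blood pressure arose from how patients were allocated, not from anything the drug did; and blood pressure independently affects the outcome. The pooled gap is confounded — condition on blood pressure.
Standardising Drug Q to the population blood pressure mix: 0.348·140/896 + 0.333·181/533 + 0.318·93/171 = 0.341.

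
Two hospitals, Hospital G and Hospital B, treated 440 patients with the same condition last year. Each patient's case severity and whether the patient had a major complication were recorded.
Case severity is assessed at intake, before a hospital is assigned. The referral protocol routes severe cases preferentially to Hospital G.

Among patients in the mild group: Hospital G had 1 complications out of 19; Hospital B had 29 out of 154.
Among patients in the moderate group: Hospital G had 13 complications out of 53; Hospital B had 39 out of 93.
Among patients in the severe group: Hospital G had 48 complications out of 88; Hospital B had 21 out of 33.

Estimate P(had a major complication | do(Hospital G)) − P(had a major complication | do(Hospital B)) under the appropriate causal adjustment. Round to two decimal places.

Case severity satisfies the back-door criterion: it is not a descendant of the hospital, and it blocks the spurious path from hospital to outcome. Adjusting for it (i.e., using the within-case severity rates) gives the causal effect.
Adjusting over the population distribution of case severity: 0.393·(0.053−0.188) + 0.332·(0.245−0.419) + 0.275·(0.545−0.636) = -0.136.

-0.14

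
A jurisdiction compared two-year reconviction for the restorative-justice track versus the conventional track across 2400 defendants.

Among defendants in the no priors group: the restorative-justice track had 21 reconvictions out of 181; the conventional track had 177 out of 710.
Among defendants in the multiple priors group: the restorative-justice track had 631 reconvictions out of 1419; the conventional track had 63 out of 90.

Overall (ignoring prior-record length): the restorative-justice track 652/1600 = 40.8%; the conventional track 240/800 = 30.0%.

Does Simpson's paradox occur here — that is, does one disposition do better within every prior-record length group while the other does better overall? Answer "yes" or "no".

Within each prior-record length level (no priors 11.6% vs 24.9%; multiple priors 44.5% vs 70.0%), the restorative-justice track has the lower rate every time. Pooled: 40.8% vs 30.0% — the conventional track has the lower rate overall. The two comparisons disagree.

yes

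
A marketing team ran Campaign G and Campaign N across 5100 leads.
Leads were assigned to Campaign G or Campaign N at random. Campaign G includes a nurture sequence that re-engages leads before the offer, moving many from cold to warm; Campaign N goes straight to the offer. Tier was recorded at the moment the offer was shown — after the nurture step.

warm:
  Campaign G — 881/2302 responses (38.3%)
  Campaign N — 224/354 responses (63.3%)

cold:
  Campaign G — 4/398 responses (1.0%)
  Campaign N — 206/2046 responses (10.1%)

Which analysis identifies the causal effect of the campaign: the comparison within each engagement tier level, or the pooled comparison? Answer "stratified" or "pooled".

Engagement tier lies on the pathway campaign → engagement tier → outcome, so adjusting for it blocks the indirect effect. For the total causal effect of campaign, use the unadjusted pooled rates.
Pooled: Campaign G 32.8% vs Campaign N 17.9%; Campaign G is higher overall.

pooled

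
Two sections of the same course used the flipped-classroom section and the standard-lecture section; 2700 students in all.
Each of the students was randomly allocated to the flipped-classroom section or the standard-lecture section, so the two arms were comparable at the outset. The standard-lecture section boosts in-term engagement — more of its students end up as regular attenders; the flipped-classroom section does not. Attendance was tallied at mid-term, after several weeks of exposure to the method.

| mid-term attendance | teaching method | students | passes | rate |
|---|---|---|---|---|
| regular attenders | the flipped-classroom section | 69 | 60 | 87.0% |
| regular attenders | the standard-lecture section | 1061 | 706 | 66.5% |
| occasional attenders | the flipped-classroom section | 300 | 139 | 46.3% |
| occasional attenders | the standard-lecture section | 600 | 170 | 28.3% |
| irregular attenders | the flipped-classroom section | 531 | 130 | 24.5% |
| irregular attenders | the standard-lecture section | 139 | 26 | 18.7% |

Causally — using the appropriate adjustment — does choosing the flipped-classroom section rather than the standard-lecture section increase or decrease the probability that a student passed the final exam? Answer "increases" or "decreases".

decreases

the flipped-classroom section is higher inside every mid-term attendance stratum but the standard-lecture section is higher in aggregate. Whether to stratify depends on how mid-term attendance relates to the teaching method.
Mid-term attendance is recorded after the teaching method and is itself shifted by it — it sits on the causal path from teaching method to outcome. Conditioning on a mediator would strip out part of the effect we want; the pooled comparison gives the total causal effect.
Pooled: the flipped-classroom section 36.6% vs the standard-lecture section 50.1%; the standard-lecture section is higher overall.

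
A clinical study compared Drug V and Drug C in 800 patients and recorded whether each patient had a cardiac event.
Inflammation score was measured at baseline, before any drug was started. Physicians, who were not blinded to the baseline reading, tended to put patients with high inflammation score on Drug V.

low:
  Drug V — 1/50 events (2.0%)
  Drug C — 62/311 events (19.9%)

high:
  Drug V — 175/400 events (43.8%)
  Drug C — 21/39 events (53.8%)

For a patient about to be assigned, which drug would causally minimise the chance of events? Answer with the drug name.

Within every inflammation score level Drug V has the lower rate, yet pooled Drug C does — Simpson's reversal.
Here inflammation score is a common cause — it drives both which drug a case falls under and the outcome. The crude comparison mixes populations; the stratum-specific rates are the causally relevant ones.
Within each level — low: 2.0% vs 19.9%; high: 43.8% vs 53.8% — Drug V is lower every time.

Drug V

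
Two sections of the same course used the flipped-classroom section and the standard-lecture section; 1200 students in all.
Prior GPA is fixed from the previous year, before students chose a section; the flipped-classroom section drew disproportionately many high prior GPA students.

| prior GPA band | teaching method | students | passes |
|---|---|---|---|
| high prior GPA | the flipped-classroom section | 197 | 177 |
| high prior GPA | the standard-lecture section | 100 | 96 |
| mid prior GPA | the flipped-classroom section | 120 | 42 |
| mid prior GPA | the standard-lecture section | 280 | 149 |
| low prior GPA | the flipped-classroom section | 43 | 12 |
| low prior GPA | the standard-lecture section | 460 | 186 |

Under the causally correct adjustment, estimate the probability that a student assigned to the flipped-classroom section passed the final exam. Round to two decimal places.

0.46

Within every prior GPA band level the standard-lecture section has the higher rate, yet pooled the flipped-classroom section does — Simpson's reversal.
Nothing the teaching method does changes prior GPA band; the imbalance is an allocation artefact. With prior GPA band also predicting the outcome, the pooled figure is confounded, and the within-stratum comparison is the causal one.
Standardising the flipped-classroom section to the population prior GPA band mix: 0.247·177/197 + 0.333·42/120 + 0.419·12/43 = 0.456.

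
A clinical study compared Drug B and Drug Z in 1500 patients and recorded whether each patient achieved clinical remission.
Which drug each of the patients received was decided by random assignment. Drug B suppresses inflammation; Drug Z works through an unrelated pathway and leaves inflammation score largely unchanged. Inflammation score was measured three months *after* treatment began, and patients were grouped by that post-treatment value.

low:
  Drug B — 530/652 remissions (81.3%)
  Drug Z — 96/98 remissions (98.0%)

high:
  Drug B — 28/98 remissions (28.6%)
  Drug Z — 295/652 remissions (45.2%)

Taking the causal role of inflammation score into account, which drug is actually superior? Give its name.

Drug Z is higher inside every inflammation score stratum but Drug B is higher in aggregate. Whether to stratify depends on how inflammation score relates to the drug.
Inflammation score is recorded after the drug and is itself shifted by it — it sits on the causal path from drug to outcome. Conditioning on a mediator would strip out part of the effect we want; the pooled comparison gives the total causal effect.
Pooled: Drug B 74.4% vs Drug Z 52.1%; Drug B is higher overall.

Drug B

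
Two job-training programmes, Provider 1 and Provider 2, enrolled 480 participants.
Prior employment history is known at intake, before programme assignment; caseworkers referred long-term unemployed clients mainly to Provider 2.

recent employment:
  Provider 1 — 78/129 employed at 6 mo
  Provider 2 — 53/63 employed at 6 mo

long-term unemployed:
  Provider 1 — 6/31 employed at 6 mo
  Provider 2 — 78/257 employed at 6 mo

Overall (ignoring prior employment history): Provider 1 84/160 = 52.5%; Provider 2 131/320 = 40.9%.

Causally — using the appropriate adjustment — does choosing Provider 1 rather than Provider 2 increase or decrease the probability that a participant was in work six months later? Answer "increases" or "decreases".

decreases

Provider 2 is higher inside every prior employment history stratum but Provider 1 is higher in aggregate. Whether to stratify depends on how prior employment history relates to the programme.
The imbalance in prior employment history arose from how participants were allocated, not from anything the programme did; and prior employment history independently affects the outcome. The pooled gap is confounded — condition on prior employment history.
Within each level — recent employment: 60.5% vs 84.1%; long-term unemployed: 19.4% vs 30.4% — Provider 2 is higher every time.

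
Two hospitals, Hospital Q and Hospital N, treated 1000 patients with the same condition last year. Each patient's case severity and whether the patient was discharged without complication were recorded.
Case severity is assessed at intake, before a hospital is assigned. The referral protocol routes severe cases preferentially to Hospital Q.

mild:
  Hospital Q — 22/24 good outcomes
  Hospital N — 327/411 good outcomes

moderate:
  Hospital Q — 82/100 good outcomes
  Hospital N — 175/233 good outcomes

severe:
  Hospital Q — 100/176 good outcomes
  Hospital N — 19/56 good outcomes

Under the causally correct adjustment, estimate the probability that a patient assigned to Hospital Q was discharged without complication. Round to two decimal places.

0.80

Case severity differs across hospitals for reasons unrelated to any effect of the hospital itself, and it separately predicts the outcome — a classic confounder. We must compare within case severity levels.
Standardising Hospital Q to the population case severity mix: 0.435·22/24 + 0.333·82/100 + 0.232·100/176 = 0.804.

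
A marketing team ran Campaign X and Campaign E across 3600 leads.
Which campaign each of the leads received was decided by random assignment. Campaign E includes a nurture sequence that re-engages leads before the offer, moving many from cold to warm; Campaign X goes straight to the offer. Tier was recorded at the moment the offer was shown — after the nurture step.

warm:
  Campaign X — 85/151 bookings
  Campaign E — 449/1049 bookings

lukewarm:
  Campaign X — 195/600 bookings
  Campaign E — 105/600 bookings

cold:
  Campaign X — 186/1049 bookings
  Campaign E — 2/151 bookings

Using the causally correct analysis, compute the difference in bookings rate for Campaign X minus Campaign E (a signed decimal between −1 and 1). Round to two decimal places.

-0.05

Engagement tier is recorded after the campaign and is itself shifted by it — it sits on the causal path from campaign to outcome. Conditioning on a mediator would strip out part of the effect we want; the pooled comparison gives the total causal effect.
The causal difference is the pooled difference: 0.259 − 0.309 = -0.050.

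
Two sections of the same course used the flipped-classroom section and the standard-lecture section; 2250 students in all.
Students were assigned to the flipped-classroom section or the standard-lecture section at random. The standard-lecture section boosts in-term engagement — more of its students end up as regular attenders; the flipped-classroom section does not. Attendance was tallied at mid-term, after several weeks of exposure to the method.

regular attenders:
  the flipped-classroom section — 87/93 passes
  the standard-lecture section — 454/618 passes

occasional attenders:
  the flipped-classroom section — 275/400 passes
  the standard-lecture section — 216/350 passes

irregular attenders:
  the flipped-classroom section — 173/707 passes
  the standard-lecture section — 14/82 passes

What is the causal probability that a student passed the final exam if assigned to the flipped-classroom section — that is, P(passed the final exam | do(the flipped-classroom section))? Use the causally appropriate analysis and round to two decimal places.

Mid-term attendance is recorded after the teaching method and is itself shifted by it — it sits on the causal path from teaching method to outcome. Conditioning on a mediator would strip out part of the effect we want; the pooled comparison gives the total causal effect.
So P(outcome | do(the flipped-classroom section)) is just the pooled rate for the flipped-classroom section: 535/1200 = 0.446.

0.45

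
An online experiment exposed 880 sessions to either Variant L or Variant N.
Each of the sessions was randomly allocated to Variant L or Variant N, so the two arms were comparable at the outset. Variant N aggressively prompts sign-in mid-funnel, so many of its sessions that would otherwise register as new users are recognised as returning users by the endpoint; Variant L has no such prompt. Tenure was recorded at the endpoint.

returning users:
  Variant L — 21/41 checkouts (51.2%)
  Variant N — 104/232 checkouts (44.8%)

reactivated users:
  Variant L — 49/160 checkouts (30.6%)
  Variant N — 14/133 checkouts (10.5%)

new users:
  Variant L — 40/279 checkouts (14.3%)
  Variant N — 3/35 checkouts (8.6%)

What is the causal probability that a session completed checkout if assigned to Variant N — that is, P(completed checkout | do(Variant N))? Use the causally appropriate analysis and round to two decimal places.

Variant L is higher inside every user tenure stratum but Variant N is higher in aggregate. Whether to stratify depends on how user tenure relates to the variant.
User tenure lies on the pathway variant → user tenure → outcome, so adjusting for it blocks the indirect effect. For the total causal effect of variant, use the unadjusted pooled rates.
So P(outcome | do(Variant N)) is just the pooled rate for Variant N: 121/400 = 0.302.

0.30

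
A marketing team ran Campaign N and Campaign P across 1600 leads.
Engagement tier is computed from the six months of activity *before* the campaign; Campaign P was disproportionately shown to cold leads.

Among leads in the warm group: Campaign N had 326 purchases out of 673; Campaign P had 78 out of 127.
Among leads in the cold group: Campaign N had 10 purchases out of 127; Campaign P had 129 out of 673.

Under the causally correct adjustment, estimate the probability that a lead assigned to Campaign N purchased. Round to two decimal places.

Engagement tier satisfies the back-door criterion: it is not a descendant of the campaign, and it blocks the spurious path from campaign to outcome. Adjusting for it (i.e., using the within-engagement tier rates) gives the causal effect.
Standardising Campaign N to the population engagement tier mix: 0.500·326/673 + 0.500·10/127 = 0.282.

0.28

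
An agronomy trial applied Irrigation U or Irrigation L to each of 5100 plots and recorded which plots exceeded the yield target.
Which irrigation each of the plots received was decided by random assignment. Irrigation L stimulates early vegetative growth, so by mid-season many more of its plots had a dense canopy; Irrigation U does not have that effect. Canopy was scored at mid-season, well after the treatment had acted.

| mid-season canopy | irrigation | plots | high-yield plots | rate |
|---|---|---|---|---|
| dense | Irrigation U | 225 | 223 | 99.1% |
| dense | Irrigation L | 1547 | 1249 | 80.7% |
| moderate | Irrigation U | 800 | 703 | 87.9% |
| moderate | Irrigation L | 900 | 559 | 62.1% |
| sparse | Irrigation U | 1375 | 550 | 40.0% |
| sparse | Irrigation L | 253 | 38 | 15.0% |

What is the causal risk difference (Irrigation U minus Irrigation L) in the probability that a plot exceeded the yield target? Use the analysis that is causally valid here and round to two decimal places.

-0.07

Stratifying would compare irrigations among plots the irrigations themselves sorted into mid-season canopy groups — a form of selection on an intermediate. The unconditioned pooled rates give the total causal effect.
The causal difference is the pooled difference: 0.615 − 0.684 = -0.069.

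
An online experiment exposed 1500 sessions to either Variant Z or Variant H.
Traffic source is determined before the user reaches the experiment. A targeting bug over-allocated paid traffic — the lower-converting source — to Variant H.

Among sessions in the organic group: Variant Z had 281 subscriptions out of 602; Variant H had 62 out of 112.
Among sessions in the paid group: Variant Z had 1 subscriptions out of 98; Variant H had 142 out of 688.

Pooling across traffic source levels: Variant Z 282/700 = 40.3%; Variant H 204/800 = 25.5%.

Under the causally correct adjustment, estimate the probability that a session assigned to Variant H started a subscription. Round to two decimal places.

Within every traffic source level Variant H has the higher rate, yet pooled Variant Z does — Simpson's reversal.
Since traffic source is a pre-existing factor (not a product of the variant) and it affects the outcome on its own, it is a confounder. The stratified rates, not the pooled rate, identify the causal effect.
Standardising Variant H to the population traffic source mix: 0.476·62/112 + 0.524·142/688 = 0.372.

0.37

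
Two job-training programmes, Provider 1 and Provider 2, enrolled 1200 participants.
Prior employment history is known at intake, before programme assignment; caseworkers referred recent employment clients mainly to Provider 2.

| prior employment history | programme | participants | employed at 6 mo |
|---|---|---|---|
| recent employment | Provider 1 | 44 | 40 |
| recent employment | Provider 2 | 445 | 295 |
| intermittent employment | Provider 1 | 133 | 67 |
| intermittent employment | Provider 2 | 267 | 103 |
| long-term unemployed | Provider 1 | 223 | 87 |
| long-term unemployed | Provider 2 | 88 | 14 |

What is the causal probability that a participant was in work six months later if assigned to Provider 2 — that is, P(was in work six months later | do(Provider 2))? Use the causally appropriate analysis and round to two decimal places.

Within every prior employment history level Provider 1 has the higher rate, yet pooled Provider 2 does — Simpson's reversal.
Prior employment history satisfies the back-door criterion: it is not a descendant of the programme, and it blocks the spurious path from programme to outcome. Adjusting for it (i.e., using the within-prior employment history rates) gives the causal effect.
Standardising Provider 2 to the population prior employment history mix: 0.407·295/445 + 0.333·103/267 + 0.259·14/88 = 0.440.

0.44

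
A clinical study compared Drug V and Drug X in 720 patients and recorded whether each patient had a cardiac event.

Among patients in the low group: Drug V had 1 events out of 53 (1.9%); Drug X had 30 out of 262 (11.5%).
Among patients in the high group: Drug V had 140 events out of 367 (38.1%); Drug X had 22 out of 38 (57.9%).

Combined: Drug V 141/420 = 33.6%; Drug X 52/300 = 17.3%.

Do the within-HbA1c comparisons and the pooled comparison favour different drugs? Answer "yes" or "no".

yes

Within each HbA1c level (low 1.9% vs 11.5%; high 38.1% vs 57.9%), Drug V has the lower rate every time. Pooled: 33.6% vs 17.3% — Drug X has the lower rate overall. The two comparisons disagree.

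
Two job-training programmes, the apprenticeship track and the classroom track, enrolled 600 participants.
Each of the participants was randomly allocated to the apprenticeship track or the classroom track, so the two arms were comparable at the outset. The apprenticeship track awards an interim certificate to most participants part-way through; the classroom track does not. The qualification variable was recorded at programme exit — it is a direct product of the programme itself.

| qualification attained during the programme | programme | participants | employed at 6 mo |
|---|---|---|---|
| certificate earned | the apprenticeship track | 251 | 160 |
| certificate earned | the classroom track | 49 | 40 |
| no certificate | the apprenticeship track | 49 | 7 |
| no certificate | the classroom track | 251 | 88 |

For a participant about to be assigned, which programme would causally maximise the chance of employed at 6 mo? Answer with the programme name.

Qualification attained during the programme lies on the pathway programme → qualification attained during the programme → outcome, so adjusting for it blocks the indirect effect. For the total causal effect of programme, use the unadjusted pooled rates.
Pooled: the apprenticeship track 55.7% vs the classroom track 42.7%; the apprenticeship track is higher overall.

the apprenticeship track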